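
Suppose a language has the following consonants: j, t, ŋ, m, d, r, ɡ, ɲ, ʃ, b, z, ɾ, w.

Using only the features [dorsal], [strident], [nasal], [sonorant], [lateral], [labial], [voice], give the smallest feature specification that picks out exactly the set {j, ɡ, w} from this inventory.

[−nasal, +dorsal]

/j, ɡ, w/ are all [−nasal], [+dorsal], and no other segment in the inventory matches both values. Dropping any one of them over-generates: [+dorsal] alone would also admit /ŋ, ɲ/; [−nasal] alone would also admit /t, d, r, ʃ, …/. No other single listed feature picks out exactly this set either, so fewer than two features will not do.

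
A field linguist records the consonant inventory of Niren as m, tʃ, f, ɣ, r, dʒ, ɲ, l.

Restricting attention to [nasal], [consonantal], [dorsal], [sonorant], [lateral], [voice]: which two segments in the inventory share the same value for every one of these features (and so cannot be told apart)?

f, tʃ

Both /f/ and /tʃ/ are [−nasal], [+consonantal], [−dorsal], [−sonorant], [−lateral], [−voice]. Since the list omits [continuant], [labial] and [coronal] — which do distinguish the voiceless labiodental fricative from the voiceless postalveolar affricate — this pair collapses; all other pairs remain distinct.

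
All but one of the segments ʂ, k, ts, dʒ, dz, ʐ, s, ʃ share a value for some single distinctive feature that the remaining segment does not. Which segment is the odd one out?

[strident] (equivalently [coronal], [dorsal]) groups all but one: /dʒ, s, ʃ, dz, ts, ʐ, ʂ/ share [+strident] while /k/ (voiceless velar stop) alone is [-strident]. Removing any other segment would not leave a single-feature class that excludes it.

k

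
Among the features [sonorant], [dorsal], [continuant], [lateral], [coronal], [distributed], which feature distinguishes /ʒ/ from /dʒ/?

/ʒ/ (voiced postalveolar fricative) and /dʒ/ (voiced postalveolar affricate) agree on [-sonorant], [-dorsal], [-lateral], [+coronal], [+distributed]. They differ on [continuant] (/ʒ/ [+], /dʒ/ [-]).

[continuant]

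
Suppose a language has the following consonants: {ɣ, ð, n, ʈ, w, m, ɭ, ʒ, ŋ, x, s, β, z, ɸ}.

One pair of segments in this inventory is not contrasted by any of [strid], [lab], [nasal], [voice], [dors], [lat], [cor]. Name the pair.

z, ʒ

On the given features, /z/ and /ʒ/ have an identical profile: [+strident], [−labial], [−nasal], [+voice], [−dorsal], [−lateral], [+coronal]. No other two segments in the inventory coincide on all 7 features. (They do differ in [anterior] and [distributed], which are not among the given features.)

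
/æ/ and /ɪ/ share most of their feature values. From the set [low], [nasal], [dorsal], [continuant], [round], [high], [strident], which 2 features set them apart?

[high], [low]

/æ/ is the low front unrounded vowel and /ɪ/ is the high front unrounded lax vowel. Both are [−nasal], [+dorsal], [+continuant], [−round], [−strident]. /æ/ is [−high] while /ɪ/ is [+high]; /æ/ is [+low] while /ɪ/ is [−low], so the distinguishing features are [high], [low].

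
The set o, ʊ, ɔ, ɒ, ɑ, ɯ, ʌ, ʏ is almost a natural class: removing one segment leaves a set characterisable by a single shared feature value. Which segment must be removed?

ʏ

[back] groups all but one: /ɔ, ɒ, ɑ, o, ʌ, ʊ, ɯ/ share [+back] while /ʏ/ (high front rounded lax vowel) alone is [−back]. Removing any other segment would not leave a single-feature class that excludes it.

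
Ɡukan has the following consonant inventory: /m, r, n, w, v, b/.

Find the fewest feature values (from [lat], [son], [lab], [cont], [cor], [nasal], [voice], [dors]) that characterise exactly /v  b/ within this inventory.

The target set is precisely the extension of [−sonorant] in this inventory.

[−son]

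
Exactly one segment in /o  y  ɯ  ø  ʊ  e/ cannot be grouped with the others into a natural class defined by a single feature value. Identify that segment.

[tense] groups all but one: /y, e, ɯ, o, ø/ share [+tense] while /ʊ/ (high back rounded lax vowel) alone is [−tense]. Removing any other segment would not leave a single-feature class that excludes it.

ʊ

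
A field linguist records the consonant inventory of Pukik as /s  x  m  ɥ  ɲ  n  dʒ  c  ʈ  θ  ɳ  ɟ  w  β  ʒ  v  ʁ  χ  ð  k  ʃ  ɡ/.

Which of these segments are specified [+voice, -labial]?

Checking each segment against [+voice], [-labial]: /ɲ/ (palatal nasal), /n/ (alveolar nasal), /dʒ/ (voiced postalveolar affricate), /ɳ/ (retroflex nasal), /ɟ/ (voiced palatal stop), /ʒ/ (voiced postalveolar fricative), among others, satisfy every feature; every other segment in the inventory fails at least one.

ɲ, n, dʒ, ɳ, ɟ, ʒ, ʁ, ð, ɡ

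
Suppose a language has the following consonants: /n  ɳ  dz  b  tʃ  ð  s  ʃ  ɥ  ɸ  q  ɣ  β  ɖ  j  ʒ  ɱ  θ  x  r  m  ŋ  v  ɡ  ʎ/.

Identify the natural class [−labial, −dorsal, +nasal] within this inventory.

First, the [−labial] segments are /n, ɳ, dz, tʃ, ð, s, ʃ, q, ɣ, ɖ, j, ʒ, θ, x, r, ŋ, ɡ, ʎ/.
Intersecting with [−dorsal] gives /n, ɳ, dz, tʃ, ð, s, ʃ, ɖ, ʒ, θ, r/.
Of those, [+nasal] leaves /n, ɳ/.

n, ɳ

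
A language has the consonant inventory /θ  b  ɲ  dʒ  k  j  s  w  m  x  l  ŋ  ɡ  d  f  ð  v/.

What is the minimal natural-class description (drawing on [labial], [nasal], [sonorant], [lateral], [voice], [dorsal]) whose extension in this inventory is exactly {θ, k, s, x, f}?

Every target segment is [−voice] and no other inventory member is, so one feature is enough.

[−voice]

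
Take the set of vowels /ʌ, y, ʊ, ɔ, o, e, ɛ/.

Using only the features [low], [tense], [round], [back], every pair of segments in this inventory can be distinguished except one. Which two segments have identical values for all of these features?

On the given features, /ʊ/ and /ɔ/ have an identical profile: [−low], [−tense], [+round], [+back]. No other two segments in the inventory coincide on all 4 features. (They do differ in [high], which is not among the given features.)

ʊ, ɔ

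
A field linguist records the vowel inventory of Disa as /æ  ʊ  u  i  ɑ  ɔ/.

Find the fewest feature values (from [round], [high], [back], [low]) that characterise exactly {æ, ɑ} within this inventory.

[+low]

Every target segment is [+low] and no other inventory member is, so one feature is enough.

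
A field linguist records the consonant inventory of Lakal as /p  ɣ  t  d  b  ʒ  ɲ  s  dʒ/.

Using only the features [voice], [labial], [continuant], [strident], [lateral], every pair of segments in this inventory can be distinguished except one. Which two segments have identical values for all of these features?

d, ɲ

Both /d/ and /ɲ/ are [+voice], [-labial], [-continuant], [-strident], [-lateral]. Since the list omits [sonorant], [nasal] and [dorsal] — which do distinguish the voiced alveolar stop from the palatal nasal — this pair collapses; all other pairs remain distinct.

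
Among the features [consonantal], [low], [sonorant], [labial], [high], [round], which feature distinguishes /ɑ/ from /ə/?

/ɑ/ is the low back unrounded vowel and /ə/ is the mid central vowel (schwa). Both are [-consonantal], [+sonorant], [-labial], [-high], [-round]. /ɑ/ is [+low] while /ə/ is [-low], so the distinguishing feature is [low].

[low]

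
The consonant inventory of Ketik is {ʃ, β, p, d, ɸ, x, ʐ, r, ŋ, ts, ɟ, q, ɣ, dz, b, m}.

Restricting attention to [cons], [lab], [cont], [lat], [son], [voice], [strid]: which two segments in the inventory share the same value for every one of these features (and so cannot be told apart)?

On the given features, /ɟ/ and /d/ have an identical profile: [+consonantal], [−labial], [−continuant], [−lateral], [−sonorant], [+voice], [−strident]. No other two segments in the inventory coincide on all 7 features. (They do differ in [dorsal], which is not among the given features.)

ɟ, d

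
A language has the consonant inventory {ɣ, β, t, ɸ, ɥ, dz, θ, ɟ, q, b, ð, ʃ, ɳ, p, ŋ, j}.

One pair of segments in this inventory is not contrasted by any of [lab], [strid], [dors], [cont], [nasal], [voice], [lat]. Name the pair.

ɣ, j

/ɣ/ (voiced velar fricative) and /j/ (palatal glide) are both [−labial], [−strident], [+dorsal], [+continuant], [−nasal], [+voice], [−lateral], so none of the listed features separates them. (They do differ in [sonorant] and [back], which are not among the given features.) Every other pair in the inventory differs on at least one listed feature.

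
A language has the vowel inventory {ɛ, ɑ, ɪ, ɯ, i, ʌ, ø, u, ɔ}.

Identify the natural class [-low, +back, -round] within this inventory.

The [-low] segments are /ɛ, ɪ, ɯ, i, ʌ, ø, u, ɔ/.
Of those, [+back] gives /ɯ, ʌ, u, ɔ/.
Of those, [-round] leaves /ɯ, ʌ/.

ɯ, ʌ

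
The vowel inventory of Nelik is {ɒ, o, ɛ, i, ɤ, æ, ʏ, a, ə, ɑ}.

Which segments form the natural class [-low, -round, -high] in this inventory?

ɛ, ɤ, ə

The [-low] segments are /o, ɛ, i, ɤ, ʏ, ə/.
Within that set, [-round] gives /ɛ, i, ɤ, ə/.
Intersecting with [-high] leaves /ɛ, ɤ, ə/.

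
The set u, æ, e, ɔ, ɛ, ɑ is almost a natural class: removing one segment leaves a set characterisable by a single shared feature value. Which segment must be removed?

u

/e, ɑ, æ, ɔ, ɛ/ are all [−high], but /u/ (high back rounded tense vowel) is [+high]. No other single segment can be removed to leave a set sharing one feature value that the removed segment lacks, so /u/ is the odd one out.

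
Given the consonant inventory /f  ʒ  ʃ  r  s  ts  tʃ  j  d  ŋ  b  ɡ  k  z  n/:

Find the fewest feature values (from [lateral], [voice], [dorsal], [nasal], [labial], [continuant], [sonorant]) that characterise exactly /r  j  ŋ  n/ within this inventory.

The target set is precisely the extension of [+sonorant] in this inventory.

[+sonorant]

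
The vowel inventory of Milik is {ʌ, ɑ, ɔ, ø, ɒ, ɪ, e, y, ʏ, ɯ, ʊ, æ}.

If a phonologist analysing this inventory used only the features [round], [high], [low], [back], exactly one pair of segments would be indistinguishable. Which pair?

On the given features, /ʏ/ and /y/ have an identical profile: [+round], [+high], [−low], [−back]. No other two segments in the inventory coincide on all 4 features. (They do differ in [tense], which is not among the given features.)

ʏ, y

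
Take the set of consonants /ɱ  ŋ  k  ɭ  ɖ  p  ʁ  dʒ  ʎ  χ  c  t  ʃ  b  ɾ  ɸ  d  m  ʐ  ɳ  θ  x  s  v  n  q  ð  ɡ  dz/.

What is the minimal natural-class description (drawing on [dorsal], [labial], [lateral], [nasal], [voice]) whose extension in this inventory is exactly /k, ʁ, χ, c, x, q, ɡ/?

The class [-nasal], [-lateral], [+dorsal] has exactly /k, ʁ, χ, c, x, q, ɡ/ as its extension in this inventory. No smaller conjunction from the listed features achieves this: [-lateral, +dorsal] alone would also admit /ŋ/; [-nasal, +dorsal] alone would also admit /ʎ/; [-nasal, -lateral] alone would also admit /ɖ, p, dʒ, t, …/; and checking the remaining two-feature bundles turns up none with this extension.

[-nasal, -lateral, +dorsal]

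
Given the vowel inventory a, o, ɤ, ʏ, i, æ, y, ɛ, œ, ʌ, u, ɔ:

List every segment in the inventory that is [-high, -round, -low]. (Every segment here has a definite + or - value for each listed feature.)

Eliminate segments failing any feature: /a, æ/ are [+low]; /o, œ, ɔ/ are [+round]; /ʏ, i, y, u/ are [+high]. The remaining /ɤ, ɛ, ʌ/ satisfy [-high], [-round], [-low].

ɤ, ɛ, ʌ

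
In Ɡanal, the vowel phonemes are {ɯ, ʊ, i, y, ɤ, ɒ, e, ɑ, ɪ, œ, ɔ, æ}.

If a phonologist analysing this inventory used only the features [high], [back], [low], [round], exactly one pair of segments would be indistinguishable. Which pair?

/i/ (high front unrounded tense vowel) and /ɪ/ (high front unrounded lax vowel) are both [+high], [−back], [−low], [−round], so none of the listed features separates them. (They do differ in [tense], which is not among the given features.) Every other pair in the inventory differs on at least one listed feature.

i, ɪ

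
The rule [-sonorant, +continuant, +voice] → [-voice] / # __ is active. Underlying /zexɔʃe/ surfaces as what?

[sexɔʃe]

/z/ satisfies [-sonorant, +continuant, +voice] and sits in # __. The [-voice] counterpart of the voiced alveolar fricative is /s/. Other segments in /zexɔʃe/ either fail the structural description or are not in the environment, so the surface form is [sexɔʃe].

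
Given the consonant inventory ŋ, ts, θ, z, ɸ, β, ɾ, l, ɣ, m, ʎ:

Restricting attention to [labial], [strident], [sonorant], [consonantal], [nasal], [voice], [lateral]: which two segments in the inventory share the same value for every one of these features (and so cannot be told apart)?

Both /ʎ/ and /l/ are [−labial], [−strident], [+sonorant], [+consonantal], [−nasal], [+voice], [+lateral]. Since the list omits [dorsal] — which does distinguish the palatal lateral approximant from the alveolar lateral approximant — this pair collapses; all other pairs remain distinct.

ʎ, l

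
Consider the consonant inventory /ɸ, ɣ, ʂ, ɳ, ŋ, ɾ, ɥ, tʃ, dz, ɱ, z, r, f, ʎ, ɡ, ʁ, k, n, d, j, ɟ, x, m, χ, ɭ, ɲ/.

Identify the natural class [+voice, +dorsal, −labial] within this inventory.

Checking each segment against [+voice], [+dorsal], [−labial]: /ɣ/ (voiced velar fricative), /ŋ/ (velar nasal), /ʎ/ (palatal lateral approximant), /ɡ/ (voiced velar stop), /ʁ/ (voiced uvular fricative), /j/ (palatal glide), among others, satisfy every feature; every other segment in the inventory fails at least one.

ɣ, ŋ, ʎ, ɡ, ʁ, j, ɟ, ɲ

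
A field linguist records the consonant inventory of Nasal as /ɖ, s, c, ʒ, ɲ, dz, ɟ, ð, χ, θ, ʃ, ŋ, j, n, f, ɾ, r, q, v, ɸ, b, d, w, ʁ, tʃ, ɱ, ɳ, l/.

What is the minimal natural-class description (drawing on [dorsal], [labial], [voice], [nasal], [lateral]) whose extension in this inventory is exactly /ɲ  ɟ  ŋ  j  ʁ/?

[+voice, −labial, +dorsal]

Every target segment is [+voice], [−labial], [+dorsal]; each remaining inventory member fails at least one of these. Each conjunct is needed — [−labial, +dorsal] alone would also admit /c, χ, q/; [+voice, +dorsal] alone would also admit /w/; [+voice, −labial] alone would also admit /ɖ, ʒ, dz, ð, …/ — and no other combination of two listed features has exactly this extension, so three is the minimum.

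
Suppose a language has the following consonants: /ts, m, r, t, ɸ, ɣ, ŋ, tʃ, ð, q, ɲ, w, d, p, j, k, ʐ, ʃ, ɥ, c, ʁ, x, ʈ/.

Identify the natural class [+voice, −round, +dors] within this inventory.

ɣ, ŋ, ɲ, j, ʁ

The [+voice] segments are /m, r, ɣ, ŋ, ð, ɲ, w, d, j, ʐ, ɥ, ʁ/.
Intersecting with [−round] gives /m, r, ɣ, ŋ, ð, ɲ, d, j, ʐ, ʁ/.
Of those, [+dorsal] leaves /ɣ, ŋ, ɲ, j, ʁ/.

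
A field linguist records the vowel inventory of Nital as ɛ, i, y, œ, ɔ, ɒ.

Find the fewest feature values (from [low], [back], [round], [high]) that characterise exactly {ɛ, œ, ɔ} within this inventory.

The class [-high], [-low] has exactly /ɛ, œ, ɔ/ as its extension in this inventory. No smaller conjunction from the listed features achieves this: [-low] alone would also admit /i, y/; [-high] alone would also admit /ɒ/; and checking the remaining single features turns up none with this extension.

[-high, -low]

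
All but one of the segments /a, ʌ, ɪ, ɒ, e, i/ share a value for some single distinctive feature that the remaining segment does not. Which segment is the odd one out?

ɒ

The remaining segments after removing /ɒ/ share [−round]; /ɒ/ (low back rounded vowel) is [+round]. For every other candidate removal, the leftover set fails to share any single feature value that the removed segment lacks.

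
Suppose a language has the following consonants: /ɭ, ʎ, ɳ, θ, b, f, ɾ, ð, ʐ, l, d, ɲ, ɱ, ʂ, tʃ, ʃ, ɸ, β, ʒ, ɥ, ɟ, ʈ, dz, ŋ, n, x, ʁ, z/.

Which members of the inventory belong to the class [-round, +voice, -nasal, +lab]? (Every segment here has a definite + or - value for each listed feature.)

b, β

The [-round] segments are /ɭ, ʎ, ɳ, θ, b, f, ɾ, ð, ʐ, l, d, ɲ, ɱ, ʂ, tʃ, ʃ, ɸ, β, ʒ, ɟ, ʈ, dz, ŋ, n, x, ʁ, z/.
Of those, [+voice] gives /ɭ, ʎ, ɳ, b, ɾ, ð, ʐ, l, d, ɲ, ɱ, β, ʒ, ɟ, dz, ŋ, n, ʁ, z/.
Of those, [-nasal] gives /ɭ, ʎ, b, ɾ, ð, ʐ, l, d, β, ʒ, ɟ, dz, ʁ, z/.
Among these, [+labial] leaves /b, β/.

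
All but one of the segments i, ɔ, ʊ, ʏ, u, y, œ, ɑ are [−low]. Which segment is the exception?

/ɔ, œ, ʏ, y, u, ʊ, i/ are all [−low]; /ɑ/ (low back unrounded vowel) is [+low].

ɑ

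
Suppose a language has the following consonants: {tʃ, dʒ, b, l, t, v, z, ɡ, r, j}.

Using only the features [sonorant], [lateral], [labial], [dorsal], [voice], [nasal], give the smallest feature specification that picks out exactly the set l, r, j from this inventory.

[+sonorant]

Every target segment is [+sonorant] and no other inventory member is, so one feature is enough.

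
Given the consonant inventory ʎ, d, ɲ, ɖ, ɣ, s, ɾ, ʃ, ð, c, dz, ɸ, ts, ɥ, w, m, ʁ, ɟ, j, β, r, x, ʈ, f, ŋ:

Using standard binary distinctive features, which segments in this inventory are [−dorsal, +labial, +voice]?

m, β

Among the inventory, the [−dorsal] segments are /d, ɖ, s, ɾ, ʃ, ð, dz, ɸ, ts, m, β, r, ʈ, f/.
Of those, [+labial] gives /ɸ, m, β, f/.
Of those, [+voice] leaves /m, β/.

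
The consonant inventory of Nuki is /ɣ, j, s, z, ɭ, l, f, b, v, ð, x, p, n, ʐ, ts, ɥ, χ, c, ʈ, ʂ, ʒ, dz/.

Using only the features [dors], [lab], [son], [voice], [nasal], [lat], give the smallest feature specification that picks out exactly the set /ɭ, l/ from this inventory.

[+lat]

/ɭ, l/ are exactly the [+lateral] segments in the inventory, so a single feature suffices.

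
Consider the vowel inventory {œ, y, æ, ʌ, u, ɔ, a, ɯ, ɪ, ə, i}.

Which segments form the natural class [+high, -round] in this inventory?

Among the inventory, the [+high] segments are /y, u, ɯ, ɪ, i/.
Among these, [-round] leaves /ɯ, ɪ, i/.

ɯ, ɪ, i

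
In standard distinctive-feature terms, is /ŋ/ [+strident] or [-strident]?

/ŋ/ is the velar nasal. The feature [strident] marks segments high-amplitude, high-frequency frication (the sibilants); /ŋ/ lacks this property, so it is [-strident].

[-strident]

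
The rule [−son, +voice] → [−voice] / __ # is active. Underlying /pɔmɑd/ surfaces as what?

The only segment in the rule's environment that also matches [−son, +voice] is /d/. Applying [−voice] turns the voiced alveolar stop into /t/ (voiceless alveolar stop), giving [pɔmɑt].

[pɔmɑt]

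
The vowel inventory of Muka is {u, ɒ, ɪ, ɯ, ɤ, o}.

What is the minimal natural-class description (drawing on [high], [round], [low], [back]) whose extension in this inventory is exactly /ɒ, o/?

/ɒ, o/ are all [-high], [+round], and no other segment in the inventory matches both values. Dropping any one of them over-generates: [+round] alone would also admit /u/; [-high] alone would also admit /ɤ/. No other single listed feature picks out exactly this set either, so fewer than two features will not do.

[-high, +round]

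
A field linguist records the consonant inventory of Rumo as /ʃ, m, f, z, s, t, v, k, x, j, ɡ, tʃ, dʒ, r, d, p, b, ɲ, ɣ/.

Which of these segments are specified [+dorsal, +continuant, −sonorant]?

x, ɣ

Checking each segment against [+dorsal], [+continuant], [−sonorant]: /x/ (voiceless velar fricative), /ɣ/ (voiced velar fricative) satisfy every feature; every other segment in the inventory fails at least one.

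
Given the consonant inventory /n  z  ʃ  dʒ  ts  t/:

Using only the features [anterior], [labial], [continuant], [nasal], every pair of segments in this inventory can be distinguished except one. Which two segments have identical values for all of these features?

/ts/ (voiceless alveolar affricate) and /t/ (voiceless alveolar stop) are both [+anterior], [-labial], [-continuant], [-nasal], so none of the listed features separates them. (They do differ in [strident] and [delayed release], which are not among the given features.) Every other pair in the inventory differs on at least one listed feature.

ts, t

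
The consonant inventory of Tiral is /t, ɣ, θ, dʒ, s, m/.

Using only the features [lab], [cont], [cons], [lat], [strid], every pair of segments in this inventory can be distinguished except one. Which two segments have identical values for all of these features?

Both /ɣ/ and /θ/ are [−labial], [+continuant], [+consonantal], [−lateral], [−strident]. Since the list omits [voice], [coronal] and [dorsal] — which do distinguish the voiced velar fricative from the voiceless dental fricative — this pair collapses; all other pairs remain distinct.

ɣ, θ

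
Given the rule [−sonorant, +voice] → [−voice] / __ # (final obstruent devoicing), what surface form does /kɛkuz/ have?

/z/ satisfies [−sonorant, +voice] and sits in __ #. The [−voice] counterpart of the voiced alveolar fricative is /s/. Other segments in /kɛkuz/ either fail the structural description or are not in the environment, so the surface form is [kɛkus].

[kɛkus]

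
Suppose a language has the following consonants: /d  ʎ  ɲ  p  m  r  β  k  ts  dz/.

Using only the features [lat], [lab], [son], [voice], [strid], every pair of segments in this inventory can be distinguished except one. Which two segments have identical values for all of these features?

ɲ, r

Both /ɲ/ and /r/ are [−lateral], [−labial], [+sonorant], [+voice], [−strident]. Since the list omits [nasal], [continuant] and [dorsal] — which do distinguish the palatal nasal from the alveolar trill — this pair collapses; all other pairs remain distinct.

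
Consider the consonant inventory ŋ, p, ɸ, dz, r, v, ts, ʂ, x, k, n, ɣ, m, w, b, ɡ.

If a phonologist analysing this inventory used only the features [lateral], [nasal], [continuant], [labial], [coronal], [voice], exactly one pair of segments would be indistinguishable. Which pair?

w, v

/w/ (labial-velar glide) and /v/ (voiced labiodental fricative) are both [-lateral], [-nasal], [+continuant], [+labial], [-coronal], [+voice], so none of the listed features separates them. (They do differ in [sonorant], [round] and [dorsal], which are not among the given features.) Every other pair in the inventory differs on at least one listed feature.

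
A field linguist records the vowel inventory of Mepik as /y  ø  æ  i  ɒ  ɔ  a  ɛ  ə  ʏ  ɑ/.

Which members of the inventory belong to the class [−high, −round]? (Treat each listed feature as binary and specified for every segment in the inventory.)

æ, a, ɛ, ə, ɑ

Checking each segment against [−high], [−round]: /æ/ (low front unrounded vowel), /a/ (low unrounded vowel), /ɛ/ (mid front unrounded lax vowel), /ə/ (mid central vowel (schwa)), /ɑ/ (low back unrounded vowel) satisfy every feature; every other segment in the inventory fails at least one.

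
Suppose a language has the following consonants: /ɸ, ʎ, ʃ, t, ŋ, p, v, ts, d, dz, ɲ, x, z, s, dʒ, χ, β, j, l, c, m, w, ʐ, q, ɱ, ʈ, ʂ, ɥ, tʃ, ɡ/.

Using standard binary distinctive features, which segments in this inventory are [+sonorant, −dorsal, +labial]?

Eliminate segments failing any feature: /ɸ, ʃ, t, p, v, ts, d, dz, x, z, s, dʒ, χ, β, c, ʐ, q, ʈ, ʂ, tʃ, ɡ/ are [−sonorant]; /ʎ, ŋ, ɲ, j, w, ɥ/ are [+dorsal]; /l/ is [−labial]. The remaining /m, ɱ/ satisfy [+sonorant], [−dorsal], [+labial].

m, ɱ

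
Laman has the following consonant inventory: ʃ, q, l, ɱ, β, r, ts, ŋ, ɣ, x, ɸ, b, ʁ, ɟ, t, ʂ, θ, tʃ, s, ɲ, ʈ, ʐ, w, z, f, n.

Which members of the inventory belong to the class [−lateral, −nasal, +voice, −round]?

First, the [−lateral] segments are /ʃ, q, ɱ, β, r, ts, ŋ, ɣ, x, ɸ, b, ʁ, ɟ, t, ʂ, θ, tʃ, s, ɲ, ʈ, ʐ, w, z, f, n/.
Among these, [−nasal] gives /ʃ, q, β, r, ts, ɣ, x, ɸ, b, ʁ, ɟ, t, ʂ, θ, tʃ, s, ʈ, ʐ, w, z, f/.
Then [+voice] gives /β, r, ɣ, b, ʁ, ɟ, ʐ, w, z/.
Intersecting with [−round] leaves /β, r, ɣ, b, ʁ, ɟ, ʐ, z/.

β, r, ɣ, b, ʁ, ɟ, ʐ, z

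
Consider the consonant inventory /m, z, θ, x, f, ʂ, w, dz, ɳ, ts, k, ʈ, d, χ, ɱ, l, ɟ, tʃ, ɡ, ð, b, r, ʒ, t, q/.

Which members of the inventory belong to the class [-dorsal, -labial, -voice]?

θ, ʂ, ts, ʈ, tʃ, t

Checking each segment against [-dorsal], [-labial], [-voice]: /θ/ (voiceless dental fricative), /ʂ/ (voiceless retroflex fricative), /ts/ (voiceless alveolar affricate), /ʈ/ (voiceless retroflex stop), /tʃ/ (voiceless postalveolar affricate), /t/ (voiceless alveolar stop) satisfy every feature; every other segment in the inventory fails at least one.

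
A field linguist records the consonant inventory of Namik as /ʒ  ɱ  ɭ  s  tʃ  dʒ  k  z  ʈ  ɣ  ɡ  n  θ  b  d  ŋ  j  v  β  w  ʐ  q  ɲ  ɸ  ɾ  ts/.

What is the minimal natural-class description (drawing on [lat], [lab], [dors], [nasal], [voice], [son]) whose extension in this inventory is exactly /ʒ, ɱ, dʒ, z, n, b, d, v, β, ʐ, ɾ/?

/ʒ, ɱ, dʒ, z, n, b, d, v, β, ʐ, ɾ/ are all [+voice], [−lateral], [−dorsal], and no other segment in the inventory matches all three values. Dropping any one of them over-generates: [−lateral, −dorsal] alone would also admit /s, tʃ, ʈ, θ, …/; [+voice, −dorsal] alone would also admit /ɭ/; [+voice, −lateral] alone would also admit /ɣ, ɡ, ŋ, j, …/. No other combination of two listed features picks out exactly this set either, so fewer than three features will not do.

[+voice, −lat, −dors]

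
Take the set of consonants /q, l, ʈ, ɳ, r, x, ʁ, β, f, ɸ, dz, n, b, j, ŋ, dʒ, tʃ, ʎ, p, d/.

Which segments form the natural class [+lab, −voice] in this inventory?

Checking each segment against [+labial], [−voice]: /f/ (voiceless labiodental fricative), /ɸ/ (voiceless bilabial fricative), /p/ (voiceless bilabial stop) satisfy every feature; every other segment in the inventory fails at least one.

f, ɸ, p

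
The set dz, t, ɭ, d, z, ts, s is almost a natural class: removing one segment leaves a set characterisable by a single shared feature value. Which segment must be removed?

ɭ

The remaining segments after removing /ɭ/ share [+anterior]; /ɭ/ (retroflex lateral approximant) is [−anterior]. For every other candidate removal, the leftover set fails to share any single feature value that the removed segment lacks.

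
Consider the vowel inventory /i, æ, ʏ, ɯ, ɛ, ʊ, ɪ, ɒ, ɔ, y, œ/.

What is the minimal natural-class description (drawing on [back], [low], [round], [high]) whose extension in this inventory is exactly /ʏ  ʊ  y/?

[+high, +round]

Every target segment is [+high], [+round]; each remaining inventory member fails at least one of these. Each conjunct is needed — [+round] alone would also admit /ɒ, ɔ, œ/; [+high] alone would also admit /i, ɯ, ɪ/ — and no other single listed feature has exactly this extension, so two is the minimum.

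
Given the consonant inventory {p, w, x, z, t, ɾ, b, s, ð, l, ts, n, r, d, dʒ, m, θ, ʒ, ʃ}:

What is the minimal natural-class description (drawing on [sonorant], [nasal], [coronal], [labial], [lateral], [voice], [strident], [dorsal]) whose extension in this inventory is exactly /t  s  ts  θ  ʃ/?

/t, s, ts, θ, ʃ/ are all [-voice], [+coronal], and no other segment in the inventory matches both values. Dropping any one of them over-generates: [+coronal] alone would also admit /z, ɾ, ð, l, …/; [-voice] alone would also admit /p, x/. No other single listed feature picks out exactly this set either, so fewer than two features will not do.

[-voice, +coronal]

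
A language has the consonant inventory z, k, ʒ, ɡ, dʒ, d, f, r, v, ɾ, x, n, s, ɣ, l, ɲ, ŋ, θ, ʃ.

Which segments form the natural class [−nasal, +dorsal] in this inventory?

k, ɡ, x, ɣ

Checking each segment against [−nasal], [+dorsal]: /k/ (voiceless velar stop), /ɡ/ (voiced velar stop), /x/ (voiceless velar fricative), /ɣ/ (voiced velar fricative) satisfy every feature; every other segment in the inventory fails at least one.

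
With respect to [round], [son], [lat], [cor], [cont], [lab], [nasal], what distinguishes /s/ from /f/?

[labial], [coronal]

/s/ (voiceless alveolar fricative) and /f/ (voiceless labiodental fricative) agree on [−round], [−sonorant], [−lateral], [+continuant], [−nasal]. They differ on [labial] (/s/ [−], /f/ [+]), [coronal] (/s/ [+], /f/ [−]).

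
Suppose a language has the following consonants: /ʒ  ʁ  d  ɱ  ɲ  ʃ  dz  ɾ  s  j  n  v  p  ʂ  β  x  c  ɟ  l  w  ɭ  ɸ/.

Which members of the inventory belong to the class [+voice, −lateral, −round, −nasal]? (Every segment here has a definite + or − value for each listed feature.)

The [+voice] segments are /ʒ, ʁ, d, ɱ, ɲ, dz, ɾ, j, n, v, β, ɟ, l, w, ɭ/.
Then [−lateral] gives /ʒ, ʁ, d, ɱ, ɲ, dz, ɾ, j, n, v, β, ɟ, w/.
Within that set, [−round] gives /ʒ, ʁ, d, ɱ, ɲ, dz, ɾ, j, n, v, β, ɟ/.
Among these, [−nasal] leaves /ʒ, ʁ, d, dz, ɾ, j, v, β, ɟ/.

ʒ, ʁ, d, dz, ɾ, j, v, β, ɟ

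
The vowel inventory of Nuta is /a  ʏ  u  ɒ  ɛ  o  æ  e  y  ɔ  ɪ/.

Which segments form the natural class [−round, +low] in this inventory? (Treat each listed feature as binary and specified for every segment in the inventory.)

Eliminate segments failing any feature: /ʏ, u, ɒ, o, y, ɔ/ are [+round]; /ɛ, e, ɪ/ are [−low]. The remaining /a, æ/ satisfy [−round], [+low].

a, æ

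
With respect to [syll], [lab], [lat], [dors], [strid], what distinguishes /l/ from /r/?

[lateral]

/l/ (alveolar lateral approximant) and /r/ (alveolar trill) agree on [−syllabic], [−labial], [−dorsal], [−strident]. They differ on [lateral] (/l/ [+], /r/ [−]).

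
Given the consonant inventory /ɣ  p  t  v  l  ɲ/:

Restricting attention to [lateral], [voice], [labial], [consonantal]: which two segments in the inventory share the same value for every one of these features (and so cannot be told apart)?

On the given features, /ɲ/ and /ɣ/ have an identical profile: [−lateral], [+voice], [−labial], [+consonantal]. No other two segments in the inventory coincide on all 4 features. (They do differ in [sonorant], [nasal], [continuant] and [back], which are not among the given features.)

ɲ, ɣ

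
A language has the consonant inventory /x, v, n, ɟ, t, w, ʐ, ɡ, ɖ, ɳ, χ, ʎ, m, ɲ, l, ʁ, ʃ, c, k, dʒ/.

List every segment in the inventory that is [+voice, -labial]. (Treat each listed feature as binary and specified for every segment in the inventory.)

n, ɟ, ʐ, ɡ, ɖ, ɳ, ʎ, ɲ, l, ʁ, dʒ

Checking each segment against [+voice], [-labial]: /n/ (alveolar nasal), /ɟ/ (voiced palatal stop), /ʐ/ (voiced retroflex fricative), /ɡ/ (voiced velar stop), /ɖ/ (voiced retroflex stop), /ɳ/ (retroflex nasal), among others, satisfy every feature; every other segment in the inventory fails at least one.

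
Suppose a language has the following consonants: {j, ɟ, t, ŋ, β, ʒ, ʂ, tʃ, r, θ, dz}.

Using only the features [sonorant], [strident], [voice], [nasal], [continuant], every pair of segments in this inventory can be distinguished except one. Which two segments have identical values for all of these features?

/j/ (palatal glide) and /r/ (alveolar trill) are both [+sonorant], [−strident], [+voice], [−nasal], [+continuant], so none of the listed features separates them. (They do differ in [dorsal], which is not among the given features.) Every other pair in the inventory differs on at least one listed feature.

j, r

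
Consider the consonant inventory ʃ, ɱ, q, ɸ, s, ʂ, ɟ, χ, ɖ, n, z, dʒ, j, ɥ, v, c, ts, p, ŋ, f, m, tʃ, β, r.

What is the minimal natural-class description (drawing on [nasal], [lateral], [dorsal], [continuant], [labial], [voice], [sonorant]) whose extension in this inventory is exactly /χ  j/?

Every target segment is [+continuant], [−labial], [+dorsal]; each remaining inventory member fails at least one of these. Each conjunct is needed — [−labial, +dorsal] alone would also admit /q, ɟ, c, ŋ/; [+continuant, +dorsal] alone would also admit /ɥ/; [+continuant, −labial] alone would also admit /ʃ, s, ʂ, z, …/ — and no other combination of two listed features has exactly this extension, so three is the minimum.

[+continuant, −labial, +dorsal]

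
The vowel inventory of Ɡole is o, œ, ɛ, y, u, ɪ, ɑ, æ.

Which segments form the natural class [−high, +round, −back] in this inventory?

Eliminate segments failing any feature: /o/ is [+back]; /ɛ, ɑ, æ/ are [−round]; /y, u, ɪ/ are [+high]. The remaining /œ/ satisfy [−high], [+round], [−back].

œ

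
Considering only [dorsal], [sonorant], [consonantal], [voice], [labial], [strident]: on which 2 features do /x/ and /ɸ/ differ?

The two segments share [−sonorant], [+consonantal], [−voice], [−strident]. The only features from the list on which they differ: /x/ is [−labial] while /ɸ/ is [+labial]; /x/ is [+dorsal] while /ɸ/ is [−dorsal].

[labial], [dorsal]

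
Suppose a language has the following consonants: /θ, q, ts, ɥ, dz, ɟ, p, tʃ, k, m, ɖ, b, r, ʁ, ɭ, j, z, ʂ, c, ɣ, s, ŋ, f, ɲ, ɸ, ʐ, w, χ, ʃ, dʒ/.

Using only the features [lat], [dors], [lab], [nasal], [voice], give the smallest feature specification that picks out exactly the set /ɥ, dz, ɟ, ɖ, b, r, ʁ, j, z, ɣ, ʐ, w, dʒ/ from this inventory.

[+voice, −nasal, −lat]

The class [+voice], [−nasal], [−lateral] has exactly /ɥ, dz, ɟ, ɖ, b, r, ʁ, j, z, ɣ, ʐ, w, dʒ/ as its extension in this inventory. No smaller conjunction from the listed features achieves this: [−nasal, −lateral] alone would also admit /θ, q, ts, p, …/; [+voice, −lateral] alone would also admit /m, ŋ, ɲ/; [+voice, −nasal] alone would also admit /ɭ/; and checking the remaining two-feature bundles turns up none with this extension.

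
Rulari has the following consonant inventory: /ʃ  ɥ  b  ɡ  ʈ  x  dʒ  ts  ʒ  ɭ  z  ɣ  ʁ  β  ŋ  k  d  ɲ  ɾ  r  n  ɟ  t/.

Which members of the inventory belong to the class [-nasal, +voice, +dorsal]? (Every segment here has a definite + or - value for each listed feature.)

Checking each segment against [-nasal], [+voice], [+dorsal]: /ɥ/ (labial-palatal glide), /ɡ/ (voiced velar stop), /ɣ/ (voiced velar fricative), /ʁ/ (voiced uvular fricative), /ɟ/ (voiced palatal stop) satisfy every feature; every other segment in the inventory fails at least one.

ɥ, ɡ, ɣ, ʁ, ɟ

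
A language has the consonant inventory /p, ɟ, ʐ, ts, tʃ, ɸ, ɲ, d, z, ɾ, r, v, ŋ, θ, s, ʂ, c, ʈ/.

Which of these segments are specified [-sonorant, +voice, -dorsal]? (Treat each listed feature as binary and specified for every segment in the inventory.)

Checking each segment against [-sonorant], [+voice], [-dorsal]: /ʐ/ (voiced retroflex fricative), /d/ (voiced alveolar stop), /z/ (voiced alveolar fricative), /v/ (voiced labiodental fricative) satisfy every feature; every other segment in the inventory fails at least one.

ʐ, d, z, v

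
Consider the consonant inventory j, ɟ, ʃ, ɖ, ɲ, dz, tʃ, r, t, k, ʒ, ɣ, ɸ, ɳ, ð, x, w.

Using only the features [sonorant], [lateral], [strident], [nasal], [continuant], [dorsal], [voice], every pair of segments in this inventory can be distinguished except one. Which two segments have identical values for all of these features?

w, j

/w/ (labial-velar glide) and /j/ (palatal glide) are both [+sonorant], [-lateral], [-strident], [-nasal], [+continuant], [+dorsal], [+voice], so none of the listed features separates them. (They do differ in [labial], [round] and [back], which are not among the given features.) Every other pair in the inventory differs on at least one listed feature.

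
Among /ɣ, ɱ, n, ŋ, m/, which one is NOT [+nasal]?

ɣ

/ŋ, ɱ, n, m/ are all [+nasal]; /ɣ/ (voiced velar fricative) is [-nasal].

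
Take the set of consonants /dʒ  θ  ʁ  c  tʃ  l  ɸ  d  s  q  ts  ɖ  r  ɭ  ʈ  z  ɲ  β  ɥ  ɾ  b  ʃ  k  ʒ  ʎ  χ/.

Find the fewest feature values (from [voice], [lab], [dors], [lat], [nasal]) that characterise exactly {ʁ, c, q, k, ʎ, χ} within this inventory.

Every target segment is [-nasal], [-labial], [+dorsal]; each remaining inventory member fails at least one of these. Each conjunct is needed — [-labial, +dorsal] alone would also admit /ɲ/; [-nasal, +dorsal] alone would also admit /ɥ/; [-nasal, -labial] alone would also admit /dʒ, θ, tʃ, l, …/ — and no other combination of two listed features has exactly this extension, so three is the minimum.

[-nasal, -lab, +dors]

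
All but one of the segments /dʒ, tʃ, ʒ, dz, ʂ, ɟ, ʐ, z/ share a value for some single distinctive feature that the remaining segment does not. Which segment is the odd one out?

/tʃ, ʐ, ʂ, dz, ʒ, z, dʒ/ are all [+strident], but /ɟ/ (voiced palatal stop) is [-strident]. No other single segment can be removed to leave a set sharing one feature value that the removed segment lacks, so /ɟ/ is the odd one out.

ɟ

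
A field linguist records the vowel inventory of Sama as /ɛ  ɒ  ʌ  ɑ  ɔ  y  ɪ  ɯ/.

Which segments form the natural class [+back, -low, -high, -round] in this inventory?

ʌ

Eliminate segments failing any feature: /ɛ, y, ɪ/ are [-back]; /ɒ, ɑ/ are [+low]; /ɔ/ is [+round]; /ɯ/ is [+high]. The remaining /ʌ/ satisfy [+back], [-low], [-high], [-round].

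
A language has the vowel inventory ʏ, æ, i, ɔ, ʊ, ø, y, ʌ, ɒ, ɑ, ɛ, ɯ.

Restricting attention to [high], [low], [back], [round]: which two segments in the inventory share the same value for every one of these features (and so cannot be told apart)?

/y/ (high front rounded tense vowel) and /ʏ/ (high front rounded lax vowel) are both [+high], [−low], [−back], [+round], so none of the listed features separates them. (They do differ in [tense], which is not among the given features.) Every other pair in the inventory differs on at least one listed feature.

y, ʏ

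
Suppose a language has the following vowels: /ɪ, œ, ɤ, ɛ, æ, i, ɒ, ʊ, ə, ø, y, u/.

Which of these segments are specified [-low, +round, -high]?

Eliminate segments failing any feature: /ɪ, ɤ, ɛ, i, ə/ are [-round]; /æ, ɒ/ are [+low]; /ʊ, y, u/ are [+high]. The remaining /œ, ø/ satisfy [-low], [+round], [-high].

œ, ø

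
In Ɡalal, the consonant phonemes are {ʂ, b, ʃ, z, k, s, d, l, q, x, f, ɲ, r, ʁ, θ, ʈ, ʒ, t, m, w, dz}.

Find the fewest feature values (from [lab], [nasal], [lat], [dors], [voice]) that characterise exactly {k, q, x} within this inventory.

[-voice, +dors]

/k, q, x/ are all [-voice], [+dorsal], and no other segment in the inventory matches both values. Dropping any one of them over-generates: [+dorsal] alone would also admit /ɲ, ʁ, w/; [-voice] alone would also admit /ʂ, ʃ, s, f, …/. No other single listed feature picks out exactly this set either, so fewer than two features will not do.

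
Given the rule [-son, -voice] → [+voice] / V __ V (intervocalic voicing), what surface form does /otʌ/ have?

[odʌ]

The only segment in the rule's environment that also matches [-son, -voice] is /t/. Applying [+voice] turns the voiceless alveolar stop into /d/ (voiced alveolar stop), giving [odʌ].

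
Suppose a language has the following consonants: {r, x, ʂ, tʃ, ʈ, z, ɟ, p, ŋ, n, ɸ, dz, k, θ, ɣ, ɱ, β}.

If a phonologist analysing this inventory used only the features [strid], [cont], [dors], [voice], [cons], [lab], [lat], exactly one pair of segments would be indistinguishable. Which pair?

ŋ, ɟ

/ŋ/ (velar nasal) and /ɟ/ (voiced palatal stop) are both [-strident], [-continuant], [+dorsal], [+voice], [+consonantal], [-labial], [-lateral], so none of the listed features separates them. (They do differ in [sonorant], [nasal] and [back], which are not among the given features.) Every other pair in the inventory differs on at least one listed feature.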